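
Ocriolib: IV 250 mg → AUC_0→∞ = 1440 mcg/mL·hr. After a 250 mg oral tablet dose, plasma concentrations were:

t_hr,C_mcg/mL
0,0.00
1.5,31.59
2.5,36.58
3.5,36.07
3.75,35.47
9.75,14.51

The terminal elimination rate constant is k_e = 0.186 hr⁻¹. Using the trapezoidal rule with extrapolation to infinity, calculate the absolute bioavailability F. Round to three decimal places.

F = 0.230

Trapezoidal AUC_0→9.75 (oral tablet):
  [0→1.5]: (0.00+31.59)/2 × 1.5 = 23.6925
  [1.5→2.5]: (31.59+36.58)/2 × 1 = 34.085
  [2.5→3.5]: (36.58+36.07)/2 × 1 = 36.325
  [3.5→3.75]: (36.07+35.47)/2 × 0.25 = 8.9425
  [3.75→9.75]: (35.47+14.51)/2 × 6 = 149.94
  Sum = 252.985 mcg/mL·hr
Tail: C_last/k_e = 14.51/0.186 = 78.011
AUC_0→∞ (oral tablet) = 252.985 + 78.011 = 330.996 mcg/mL·hr
F = (AUC_ev/D_ev)/(AUC_iv/D_iv) = (330.996/250)/(1440/250) = 1.323984/5.76 = 0.2299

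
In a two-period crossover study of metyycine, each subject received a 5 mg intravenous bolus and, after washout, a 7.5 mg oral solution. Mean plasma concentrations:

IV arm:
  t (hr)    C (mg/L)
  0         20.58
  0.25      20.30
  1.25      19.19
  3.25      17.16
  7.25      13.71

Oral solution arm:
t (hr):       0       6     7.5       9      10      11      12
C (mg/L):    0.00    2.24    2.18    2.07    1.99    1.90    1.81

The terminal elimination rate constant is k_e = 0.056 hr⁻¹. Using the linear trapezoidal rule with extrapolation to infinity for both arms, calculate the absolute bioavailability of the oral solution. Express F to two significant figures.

Trapezoidal AUC_0→7.25 (IV):
  [0→0.25]: (20.58+20.30)/2 × 0.25 = 5.11
  [0.25→1.25]: (20.30+19.19)/2 × 1 = 19.745
  [1.25→3.25]: (19.19+17.16)/2 × 2 = 36.35
  [3.25→7.25]: (17.16+13.71)/2 × 4 = 61.74
  Sum = 122.945 mg/L·hr
IV tail: 13.71/0.056 = 244.821; AUC_iv,0→∞ = 122.945 + 244.821 = 367.766 mg/L·hr
Trapezoidal AUC_0→12 (oral solution):
  [0→6]: (0.00+2.24)/2 × 6 = 6.72
  [6→7.5]: (2.24+2.18)/2 × 1.5 = 3.315
  [7.5→9]: (2.18+2.07)/2 × 1.5 = 3.1875
  [9→10]: (2.07+1.99)/2 × 1 = 2.03
  [10→11]: (1.99+1.90)/2 × 1 = 1.945
  [11→12]: (1.90+1.81)/2 × 1 = 1.855
  Sum = 19.0525 mg/L·hr
oral solution tail: 1.81/0.056 = 32.321; AUC_ev,0→∞ = 19.0525 + 32.321 = 51.3735 mg/L·hr
F = (AUC_ev/D_ev)/(AUC_iv/D_iv) = (51.3735/7.5)/(367.766/5) = 6.8498/73.5532 = 0.0931

F = 0.093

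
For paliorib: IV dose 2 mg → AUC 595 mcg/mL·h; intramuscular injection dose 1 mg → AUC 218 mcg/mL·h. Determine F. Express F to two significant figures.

F = 0.73

F = (AUC_ev / D_ev) / (AUC_iv / D_iv)
  = (218/1) / (595/2)
  = 218 / 297.5 = 0.7328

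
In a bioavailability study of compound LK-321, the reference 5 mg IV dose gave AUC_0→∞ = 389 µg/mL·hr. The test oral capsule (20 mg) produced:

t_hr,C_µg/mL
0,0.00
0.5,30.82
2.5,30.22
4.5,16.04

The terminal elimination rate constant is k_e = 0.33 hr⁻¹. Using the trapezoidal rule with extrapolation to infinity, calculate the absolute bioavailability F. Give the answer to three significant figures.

F = 0.105

Trapezoidal AUC_0→4.5 (oral capsule):
  [0→0.5]: (0.00+30.82)/2 × 0.5 = 7.705
  [0.5→2.5]: (30.82+30.22)/2 × 2 = 61.04
  [2.5→4.5]: (30.22+16.04)/2 × 2 = 46.26
  Sum = 115.005 µg/mL·hr
Tail: C_last/k_e = 16.04/0.33 = 48.606
AUC_0→∞ (oral capsule) = 115.005 + 48.606 = 163.611 µg/mL·hr
F = (AUC_ev/D_ev)/(AUC_iv/D_iv) = (163.611/20)/(389/5) = 8.18055/77.8 = 0.1051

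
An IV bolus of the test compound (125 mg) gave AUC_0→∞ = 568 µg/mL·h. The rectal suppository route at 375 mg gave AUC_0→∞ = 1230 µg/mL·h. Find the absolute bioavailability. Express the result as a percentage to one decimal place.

F = (AUC_ev / D_ev) / (AUC_iv / D_iv)
  = (1230/375) / (568/125)
  = 3.28 / 4.544 = 0.7218
  = 72.18%

F = 72.2%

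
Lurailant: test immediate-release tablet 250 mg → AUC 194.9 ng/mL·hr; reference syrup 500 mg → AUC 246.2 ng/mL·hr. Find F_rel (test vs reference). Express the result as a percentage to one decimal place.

F_rel = (AUC_test/D_test) / (AUC_ref/D_ref)
      = (194.9/250) / (246.2/500)
      = 0.7796 / 0.4924 = 1.5833 = 158.33%

F_rel = 158.3%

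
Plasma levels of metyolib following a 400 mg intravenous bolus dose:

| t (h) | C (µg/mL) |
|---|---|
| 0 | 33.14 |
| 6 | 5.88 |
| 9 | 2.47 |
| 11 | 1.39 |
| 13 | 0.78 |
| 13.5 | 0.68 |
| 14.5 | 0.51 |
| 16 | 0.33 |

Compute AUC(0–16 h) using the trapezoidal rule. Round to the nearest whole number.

Trapezoidal AUC_0→16:
  [0→6]: (33.14+5.88)/2 × 6 = 117.06
  [6→9]: (5.88+2.47)/2 × 3 = 12.525
  [9→11]: (2.47+1.39)/2 × 2 = 3.86
  [11→13]: (1.39+0.78)/2 × 2 = 2.17
  [13→13.5]: (0.78+0.68)/2 × 0.5 = 0.365
  [13.5→14.5]: (0.68+0.51)/2 × 1 = 0.595
  [14.5→16]: (0.51+0.33)/2 × 1.5 = 0.63
  Sum = 137.205 µg/mL·h

AUC = 137 µg/mL·h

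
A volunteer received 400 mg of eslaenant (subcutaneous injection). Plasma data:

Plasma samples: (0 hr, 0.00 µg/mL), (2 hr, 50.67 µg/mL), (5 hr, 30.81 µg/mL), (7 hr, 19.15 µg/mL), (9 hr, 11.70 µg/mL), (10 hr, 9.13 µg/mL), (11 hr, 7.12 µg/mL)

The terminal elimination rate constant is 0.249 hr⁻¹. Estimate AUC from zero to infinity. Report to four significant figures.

AUC = 300.8 µg/mL·hr

Trapezoidal AUC_0→11:
  [0→2]: (0.00+50.67)/2 × 2 = 50.67
  [2→5]: (50.67+30.81)/2 × 3 = 122.22
  [5→7]: (30.81+19.15)/2 × 2 = 49.96
  [7→9]: (19.15+11.70)/2 × 2 = 30.85
  [9→10]: (11.70+9.13)/2 × 1 = 10.415
  [10→11]: (9.13+7.12)/2 × 1 = 8.125
  Sum = 272.24 µg/mL·hr
Extrapolated tail: C_last / k_e = 7.12 / 0.249 = 28.594
AUC_0→∞ = 272.24 + 28.594 = 300.834 µg/mL·hr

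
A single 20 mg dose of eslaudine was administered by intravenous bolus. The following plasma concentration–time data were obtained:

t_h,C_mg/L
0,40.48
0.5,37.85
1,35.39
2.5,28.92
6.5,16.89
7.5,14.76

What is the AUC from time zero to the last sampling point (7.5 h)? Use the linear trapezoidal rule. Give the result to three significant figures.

Trapezoidal AUC_0→7.5:
  [0→0.5]: (40.48+37.85)/2 × 0.5 = 19.5825
  [0.5→1]: (37.85+35.39)/2 × 0.5 = 18.31
  [1→2.5]: (35.39+28.92)/2 × 1.5 = 48.2325
  [2.5→6.5]: (28.92+16.89)/2 × 4 = 91.62
  [6.5→7.5]: (16.89+14.76)/2 × 1 = 15.825
  Sum = 193.57 mg/L·h

AUC = 194 mg/L·h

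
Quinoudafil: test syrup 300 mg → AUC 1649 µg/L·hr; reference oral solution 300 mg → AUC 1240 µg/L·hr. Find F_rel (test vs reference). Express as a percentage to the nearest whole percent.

F_rel = (AUC_test/D_test) / (AUC_ref/D_ref)
      = (1649/300) / (1240/300)
      = 5.49667 / 4.13333 = 1.3298 = 132.98%

F_rel = 133%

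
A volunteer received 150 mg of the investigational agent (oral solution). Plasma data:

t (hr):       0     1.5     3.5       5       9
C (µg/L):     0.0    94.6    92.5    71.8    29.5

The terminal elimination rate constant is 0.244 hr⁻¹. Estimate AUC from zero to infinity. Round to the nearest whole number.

Trapezoidal AUC_0→9:
  [0→1.5]: (0.0+94.6)/2 × 1.5 = 70.95
  [1.5→3.5]: (94.6+92.5)/2 × 2 = 187.1
  [3.5→5]: (92.5+71.8)/2 × 1.5 = 123.225
  [5→9]: (71.8+29.5)/2 × 4 = 202.6
  Sum = 583.875 µg/L·hr
Extrapolated tail: C_last / k_e = 29.5 / 0.244 = 120.902
AUC_0→∞ = 583.875 + 120.902 = 704.777 µg/L·hr

AUC = 705 µg/L·hr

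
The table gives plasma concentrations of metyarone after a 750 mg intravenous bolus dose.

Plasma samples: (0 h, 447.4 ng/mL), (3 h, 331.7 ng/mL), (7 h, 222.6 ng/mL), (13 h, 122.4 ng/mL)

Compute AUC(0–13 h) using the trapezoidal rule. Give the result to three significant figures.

AUC = 3310 ng/mL·h

Trapezoidal AUC_0→13:
  [0→3]: (447.4+331.7)/2 × 3 = 1168.65
  [3→7]: (331.7+222.6)/2 × 4 = 1108.6
  [7→13]: (222.6+122.4)/2 × 6 = 1035.0
  Sum = 3312.25 ng/mL·h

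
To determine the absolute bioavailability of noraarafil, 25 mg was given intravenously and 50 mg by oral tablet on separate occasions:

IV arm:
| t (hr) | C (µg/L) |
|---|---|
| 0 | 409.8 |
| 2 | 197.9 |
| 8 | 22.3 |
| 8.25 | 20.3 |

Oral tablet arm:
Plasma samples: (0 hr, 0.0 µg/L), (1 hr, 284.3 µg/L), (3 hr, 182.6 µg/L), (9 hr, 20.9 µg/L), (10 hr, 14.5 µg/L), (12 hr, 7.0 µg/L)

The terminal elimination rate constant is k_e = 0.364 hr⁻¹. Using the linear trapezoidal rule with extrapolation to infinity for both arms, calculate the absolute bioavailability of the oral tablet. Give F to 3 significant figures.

Trapezoidal AUC_0→8.25 (IV):
  [0→2]: (409.8+197.9)/2 × 2 = 607.7
  [2→8]: (197.9+22.3)/2 × 6 = 660.6
  [8→8.25]: (22.3+20.3)/2 × 0.25 = 5.325
  Sum = 1273.625 µg/L·hr
IV tail: 20.3/0.364 = 55.769; AUC_iv,0→∞ = 1273.625 + 55.769 = 1329.394 µg/L·hr
Trapezoidal AUC_0→12 (oral tablet):
  [0→1]: (0.0+284.3)/2 × 1 = 142.15
  [1→3]: (284.3+182.6)/2 × 2 = 466.9
  [3→9]: (182.6+20.9)/2 × 6 = 610.5
  [9→10]: (20.9+14.5)/2 × 1 = 17.7
  [10→12]: (14.5+7.0)/2 × 2 = 21.5
  Sum = 1258.75 µg/L·hr
oral tablet tail: 7.0/0.364 = 19.231; AUC_ev,0→∞ = 1258.75 + 19.231 = 1277.981 µg/L·hr
F = (AUC_ev/D_ev)/(AUC_iv/D_iv) = (1277.981/50)/(1329.394/25) = 25.55962/53.17576 = 0.4807

F = 0.481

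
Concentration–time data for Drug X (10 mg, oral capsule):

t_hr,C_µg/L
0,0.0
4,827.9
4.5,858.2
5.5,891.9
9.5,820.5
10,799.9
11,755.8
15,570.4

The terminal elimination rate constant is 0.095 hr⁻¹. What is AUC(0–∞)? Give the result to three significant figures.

AUC = 16200 µg/L·hr

Trapezoidal AUC_0→15:
  [0→4]: (0.0+827.9)/2 × 4 = 1655.8
  [4→4.5]: (827.9+858.2)/2 × 0.5 = 421.525
  [4.5→5.5]: (858.2+891.9)/2 × 1 = 875.05
  [5.5→9.5]: (891.9+820.5)/2 × 4 = 3424.8
  [9.5→10]: (820.5+799.9)/2 × 0.5 = 405.1
  [10→11]: (799.9+755.8)/2 × 1 = 777.85
  [11→15]: (755.8+570.4)/2 × 4 = 2652.4
  Sum = 10212.525 µg/L·hr
Extrapolated tail: C_last / k_e = 570.4 / 0.095 = 6004.211
AUC_0→∞ = 10212.525 + 6004.211 = 16216.736 µg/L·hr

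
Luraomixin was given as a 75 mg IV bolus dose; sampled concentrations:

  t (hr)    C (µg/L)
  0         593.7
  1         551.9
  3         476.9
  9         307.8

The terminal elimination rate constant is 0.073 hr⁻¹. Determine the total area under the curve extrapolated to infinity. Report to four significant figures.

Trapezoidal AUC_0→9:
  [0→1]: (593.7+551.9)/2 × 1 = 572.8
  [1→3]: (551.9+476.9)/2 × 2 = 1028.8
  [3→9]: (476.9+307.8)/2 × 6 = 2354.1
  Sum = 3955.7 µg/L·hr
Extrapolated tail: C_last / k_e = 307.8 / 0.073 = 4216.438
AUC_0→∞ = 3955.7 + 4216.438 = 8172.138 µg/L·hr

AUC = 8172 µg/L·hr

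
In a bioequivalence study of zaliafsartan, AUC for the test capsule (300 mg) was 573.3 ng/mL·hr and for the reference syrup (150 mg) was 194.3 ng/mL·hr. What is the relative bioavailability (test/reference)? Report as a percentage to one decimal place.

F_rel = (AUC_test/D_test) / (AUC_ref/D_ref)
      = (573.3/300) / (194.3/150)
      = 1.911 / 1.29533 = 1.4753 = 147.53%

F_rel = 147.5%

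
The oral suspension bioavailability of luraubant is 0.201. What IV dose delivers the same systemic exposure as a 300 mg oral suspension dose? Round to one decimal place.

D_iv = 60.3 mg

Systemic exposure from an extravascular dose = F × D_ev, so the equivalent IV dose is F × D_ev.
D_iv = F × D_ev = 0.201 × 300 = 60.3 mg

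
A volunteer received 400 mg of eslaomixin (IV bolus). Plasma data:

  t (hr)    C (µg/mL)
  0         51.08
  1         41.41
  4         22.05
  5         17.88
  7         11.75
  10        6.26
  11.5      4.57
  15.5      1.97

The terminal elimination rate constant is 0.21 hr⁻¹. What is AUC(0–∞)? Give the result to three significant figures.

AUC = 249 µg/mL·hr

Trapezoidal AUC_0→15.5:
  [0→1]: (51.08+41.41)/2 × 1 = 46.245
  [1→4]: (41.41+22.05)/2 × 3 = 95.19
  [4→5]: (22.05+17.88)/2 × 1 = 19.965
  [5→7]: (17.88+11.75)/2 × 2 = 29.63
  [7→10]: (11.75+6.26)/2 × 3 = 27.015
  [10→11.5]: (6.26+4.57)/2 × 1.5 = 8.1225
  [11.5→15.5]: (4.57+1.97)/2 × 4 = 13.08
  Sum = 239.2475 µg/mL·hr
Extrapolated tail: C_last / k_e = 1.97 / 0.21 = 9.381
AUC_0→∞ = 239.2475 + 9.381 = 248.6285 µg/mL·hr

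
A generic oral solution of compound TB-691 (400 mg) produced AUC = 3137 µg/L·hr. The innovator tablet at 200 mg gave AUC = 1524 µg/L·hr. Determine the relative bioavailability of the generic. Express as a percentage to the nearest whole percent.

F_rel = (AUC_test/D_test) / (AUC_ref/D_ref)
      = (3137/400) / (1524/200)
      = 7.8425 / 7.62 = 1.0292 = 102.92%

F_rel = 103%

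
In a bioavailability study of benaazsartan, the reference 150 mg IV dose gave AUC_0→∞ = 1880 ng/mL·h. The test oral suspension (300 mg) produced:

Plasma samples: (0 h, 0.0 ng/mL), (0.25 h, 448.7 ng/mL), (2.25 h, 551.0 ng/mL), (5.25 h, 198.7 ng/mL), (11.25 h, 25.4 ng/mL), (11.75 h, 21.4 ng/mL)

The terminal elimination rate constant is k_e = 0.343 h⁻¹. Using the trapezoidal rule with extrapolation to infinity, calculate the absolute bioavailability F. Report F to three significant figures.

F = 0.778

Trapezoidal AUC_0→11.75 (oral suspension):
  [0→0.25]: (0.0+448.7)/2 × 0.25 = 56.0875
  [0.25→2.25]: (448.7+551.0)/2 × 2 = 999.7
  [2.25→5.25]: (551.0+198.7)/2 × 3 = 1124.55
  [5.25→11.25]: (198.7+25.4)/2 × 6 = 672.3
  [11.25→11.75]: (25.4+21.4)/2 × 0.5 = 11.7
  Sum = 2864.3375 ng/mL·h
Tail: C_last/k_e = 21.4/0.343 = 62.391
AUC_0→∞ (oral suspension) = 2864.3375 + 62.391 = 2926.7285 ng/mL·h
F = (AUC_ev/D_ev)/(AUC_iv/D_iv) = (2926.7285/300)/(1880/150) = 9.75576/12.5333 = 0.7784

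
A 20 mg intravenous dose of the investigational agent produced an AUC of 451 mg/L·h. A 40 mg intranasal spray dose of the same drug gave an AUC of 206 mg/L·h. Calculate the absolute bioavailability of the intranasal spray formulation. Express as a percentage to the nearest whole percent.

F = (AUC_ev / D_ev) / (AUC_iv / D_iv)
  = (206/40) / (451/20)
  = 5.15 / 22.55 = 0.2284
  = 22.84%

F = 23%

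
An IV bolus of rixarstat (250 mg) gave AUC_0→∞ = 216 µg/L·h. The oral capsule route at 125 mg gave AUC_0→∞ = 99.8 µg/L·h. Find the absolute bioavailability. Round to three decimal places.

F = 0.924

F = (AUC_ev / D_ev) / (AUC_iv / D_iv)
  = (99.8/125) / (216/250)
  = 0.7984 / 0.864 = 0.9241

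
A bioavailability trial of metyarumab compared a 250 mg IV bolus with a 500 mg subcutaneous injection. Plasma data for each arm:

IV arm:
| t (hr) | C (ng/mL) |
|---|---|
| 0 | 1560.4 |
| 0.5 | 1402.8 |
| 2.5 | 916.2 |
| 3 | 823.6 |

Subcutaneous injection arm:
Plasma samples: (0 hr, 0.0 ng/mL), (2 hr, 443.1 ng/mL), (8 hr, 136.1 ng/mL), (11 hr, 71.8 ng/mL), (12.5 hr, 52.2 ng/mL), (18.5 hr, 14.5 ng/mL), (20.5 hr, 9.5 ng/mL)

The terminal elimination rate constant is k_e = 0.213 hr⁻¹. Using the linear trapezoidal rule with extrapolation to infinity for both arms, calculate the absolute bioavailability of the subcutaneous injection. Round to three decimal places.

F = 0.194

Trapezoidal AUC_0→3 (IV):
  [0→0.5]: (1560.4+1402.8)/2 × 0.5 = 740.8
  [0.5→2.5]: (1402.8+916.2)/2 × 2 = 2319.0
  [2.5→3]: (916.2+823.6)/2 × 0.5 = 434.95
  Sum = 3494.75 ng/mL·hr
IV tail: 823.6/0.213 = 3866.667; AUC_iv,0→∞ = 3494.75 + 3866.667 = 7361.417 ng/mL·hr
Trapezoidal AUC_0→20.5 (subcutaneous injection):
  [0→2]: (0.0+443.1)/2 × 2 = 443.1
  [2→8]: (443.1+136.1)/2 × 6 = 1737.6
  [8→11]: (136.1+71.8)/2 × 3 = 311.85
  [11→12.5]: (71.8+52.2)/2 × 1.5 = 93.0
  [12.5→18.5]: (52.2+14.5)/2 × 6 = 200.1
  [18.5→20.5]: (14.5+9.5)/2 × 2 = 24.0
  Sum = 2809.65 ng/mL·hr
subcutaneous injection tail: 9.5/0.213 = 44.601; AUC_ev,0→∞ = 2809.65 + 44.601 = 2854.251 ng/mL·hr
F = (AUC_ev/D_ev)/(AUC_iv/D_iv) = (2854.251/500)/(7361.417/250) = 5.708502/29.445668 = 0.1939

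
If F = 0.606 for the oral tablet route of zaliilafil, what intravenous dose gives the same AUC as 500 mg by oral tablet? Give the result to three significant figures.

D_iv = 303 mg

Systemic exposure from an extravascular dose = F × D_ev, so the equivalent IV dose is F × D_ev.
D_iv = F × D_ev = 0.606 × 500 = 303 mg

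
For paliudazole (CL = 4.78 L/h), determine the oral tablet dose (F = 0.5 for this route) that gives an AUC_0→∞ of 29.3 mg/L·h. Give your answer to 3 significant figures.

Dose = 280 mg

Dose = CL × AUC_0→∞ / F
     = 4.78 × 29.3 / 0.5 = 280.108 mg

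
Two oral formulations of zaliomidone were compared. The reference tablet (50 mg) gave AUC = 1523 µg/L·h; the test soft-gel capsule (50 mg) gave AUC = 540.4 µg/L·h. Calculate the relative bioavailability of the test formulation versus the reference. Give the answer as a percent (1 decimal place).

F_rel = 35.5%

F_rel = (AUC_test/D_test) / (AUC_ref/D_ref)
      = (540.4/50) / (1523/50)
      = 10.808 / 30.46 = 0.3548 = 35.48%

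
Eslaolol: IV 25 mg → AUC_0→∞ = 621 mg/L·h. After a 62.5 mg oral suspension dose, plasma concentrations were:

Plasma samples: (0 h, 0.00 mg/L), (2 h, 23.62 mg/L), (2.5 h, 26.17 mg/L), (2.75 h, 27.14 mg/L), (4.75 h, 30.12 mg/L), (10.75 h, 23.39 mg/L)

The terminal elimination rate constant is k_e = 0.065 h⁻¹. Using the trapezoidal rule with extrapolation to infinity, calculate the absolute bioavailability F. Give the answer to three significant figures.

F = 0.400

Trapezoidal AUC_0→10.75 (oral suspension):
  [0→2]: (0.00+23.62)/2 × 2 = 23.62
  [2→2.5]: (23.62+26.17)/2 × 0.5 = 12.4475
  [2.5→2.75]: (26.17+27.14)/2 × 0.25 = 6.66375
  [2.75→4.75]: (27.14+30.12)/2 × 2 = 57.26
  [4.75→10.75]: (30.12+23.39)/2 × 6 = 160.53
  Sum = 260.52125 mg/L·h
Tail: C_last/k_e = 23.39/0.065 = 359.846
AUC_0→∞ (oral suspension) = 260.52125 + 359.846 = 620.36725 mg/L·h
F = (AUC_ev/D_ev)/(AUC_iv/D_iv) = (620.36725/62.5)/(621/25) = 9.925876/24.84 = 0.3996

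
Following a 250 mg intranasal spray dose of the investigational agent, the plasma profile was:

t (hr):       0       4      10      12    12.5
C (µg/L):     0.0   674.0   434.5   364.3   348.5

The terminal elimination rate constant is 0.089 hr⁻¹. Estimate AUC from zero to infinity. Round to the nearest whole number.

Trapezoidal AUC_0→12.5:
  [0→4]: (0.0+674.0)/2 × 4 = 1348.0
  [4→10]: (674.0+434.5)/2 × 6 = 3325.5
  [10→12]: (434.5+364.3)/2 × 2 = 798.8
  [12→12.5]: (364.3+348.5)/2 × 0.5 = 178.2
  Sum = 5650.5 µg/L·hr
Extrapolated tail: C_last / k_e = 348.5 / 0.089 = 3915.730
AUC_0→∞ = 5650.5 + 3915.730 = 9566.23 µg/L·hr

AUC = 9566 µg/L·hr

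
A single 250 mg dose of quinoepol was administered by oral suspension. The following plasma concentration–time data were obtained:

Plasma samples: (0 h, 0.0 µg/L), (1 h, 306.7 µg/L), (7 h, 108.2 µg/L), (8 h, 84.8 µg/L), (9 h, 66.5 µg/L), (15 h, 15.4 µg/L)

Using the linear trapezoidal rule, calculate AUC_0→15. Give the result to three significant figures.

AUC = 1820 µg/L·h

Trapezoidal AUC_0→15:
  [0→1]: (0.0+306.7)/2 × 1 = 153.35
  [1→7]: (306.7+108.2)/2 × 6 = 1244.7
  [7→8]: (108.2+84.8)/2 × 1 = 96.5
  [8→9]: (84.8+66.5)/2 × 1 = 75.65
  [9→15]: (66.5+15.4)/2 × 6 = 245.7
  Sum = 1815.9 µg/L·h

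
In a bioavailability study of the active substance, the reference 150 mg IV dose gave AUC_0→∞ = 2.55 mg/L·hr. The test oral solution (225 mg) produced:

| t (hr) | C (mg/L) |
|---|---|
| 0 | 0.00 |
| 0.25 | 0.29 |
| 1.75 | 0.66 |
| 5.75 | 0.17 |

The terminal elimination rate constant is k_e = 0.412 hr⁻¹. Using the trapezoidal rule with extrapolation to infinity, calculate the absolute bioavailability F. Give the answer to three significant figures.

Trapezoidal AUC_0→5.75 (oral solution):
  [0→0.25]: (0.00+0.29)/2 × 0.25 = 0.03625
  [0.25→1.75]: (0.29+0.66)/2 × 1.5 = 0.7125
  [1.75→5.75]: (0.66+0.17)/2 × 4 = 1.66
  Sum = 2.40875 mg/L·hr
Tail: C_last/k_e = 0.17/0.412 = 0.413
AUC_0→∞ (oral solution) = 2.40875 + 0.413 = 2.82175 mg/L·hr
F = (AUC_ev/D_ev)/(AUC_iv/D_iv) = (2.82175/225)/(2.55/150) = 0.0125411/0.017 = 0.7377

F = 0.738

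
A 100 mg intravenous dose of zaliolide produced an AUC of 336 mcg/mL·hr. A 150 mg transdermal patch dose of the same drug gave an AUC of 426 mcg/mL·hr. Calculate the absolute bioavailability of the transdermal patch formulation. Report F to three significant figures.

F = (AUC_ev / D_ev) / (AUC_iv / D_iv)
  = (426/150) / (336/100)
  = 2.84 / 3.36 = 0.8452

F = 0.845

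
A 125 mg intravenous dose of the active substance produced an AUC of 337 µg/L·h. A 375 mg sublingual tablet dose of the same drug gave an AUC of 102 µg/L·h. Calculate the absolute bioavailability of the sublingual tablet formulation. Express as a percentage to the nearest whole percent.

F = (AUC_ev / D_ev) / (AUC_iv / D_iv)
  = (102/375) / (337/125)
  = 0.272 / 2.696 = 0.1009
  = 10.09%

F = 10%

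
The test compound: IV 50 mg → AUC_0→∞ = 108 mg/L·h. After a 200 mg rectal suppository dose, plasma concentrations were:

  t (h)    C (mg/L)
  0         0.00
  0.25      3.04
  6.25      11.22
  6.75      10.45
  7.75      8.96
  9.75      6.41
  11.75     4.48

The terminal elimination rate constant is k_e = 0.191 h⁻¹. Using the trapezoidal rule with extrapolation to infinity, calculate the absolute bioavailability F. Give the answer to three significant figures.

F = 0.250

Trapezoidal AUC_0→11.75 (rectal suppository):
  [0→0.25]: (0.00+3.04)/2 × 0.25 = 0.38
  [0.25→6.25]: (3.04+11.22)/2 × 6 = 42.78
  [6.25→6.75]: (11.22+10.45)/2 × 0.5 = 5.4175
  [6.75→7.75]: (10.45+8.96)/2 × 1 = 9.705
  [7.75→9.75]: (8.96+6.41)/2 × 2 = 15.37
  [9.75→11.75]: (6.41+4.48)/2 × 2 = 10.89
  Sum = 84.5425 mg/L·h
Tail: C_last/k_e = 4.48/0.191 = 23.455
AUC_0→∞ (rectal suppository) = 84.5425 + 23.455 = 107.9975 mg/L·h
F = (AUC_ev/D_ev)/(AUC_iv/D_iv) = (107.9975/200)/(108/50) = 0.5399875/2.16 = 0.2500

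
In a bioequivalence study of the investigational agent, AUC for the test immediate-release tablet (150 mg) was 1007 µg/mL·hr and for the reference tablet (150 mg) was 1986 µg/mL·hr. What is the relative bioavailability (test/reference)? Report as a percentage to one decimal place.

F_rel = (AUC_test/D_test) / (AUC_ref/D_ref)
      = (1007/150) / (1986/150)
      = 6.71333 / 13.24 = 0.5070 = 50.70%

F_rel = 50.7%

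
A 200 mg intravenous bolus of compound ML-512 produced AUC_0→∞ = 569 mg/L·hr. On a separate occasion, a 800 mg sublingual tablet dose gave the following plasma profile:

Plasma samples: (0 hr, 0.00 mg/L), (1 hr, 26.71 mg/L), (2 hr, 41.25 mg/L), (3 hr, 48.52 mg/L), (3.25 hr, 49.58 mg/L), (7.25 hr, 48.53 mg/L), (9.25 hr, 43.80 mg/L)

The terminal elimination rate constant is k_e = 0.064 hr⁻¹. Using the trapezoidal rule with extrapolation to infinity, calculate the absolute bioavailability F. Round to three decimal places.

F = 0.473

Trapezoidal AUC_0→9.25 (sublingual tablet):
  [0→1]: (0.00+26.71)/2 × 1 = 13.355
  [1→2]: (26.71+41.25)/2 × 1 = 33.98
  [2→3]: (41.25+48.52)/2 × 1 = 44.885
  [3→3.25]: (48.52+49.58)/2 × 0.25 = 12.2625
  [3.25→7.25]: (49.58+48.53)/2 × 4 = 196.22
  [7.25→9.25]: (48.53+43.80)/2 × 2 = 92.33
  Sum = 393.0325 mg/L·hr
Tail: C_last/k_e = 43.80/0.064 = 684.375
AUC_0→∞ (sublingual tablet) = 393.0325 + 684.375 = 1077.4075 mg/L·hr
F = (AUC_ev/D_ev)/(AUC_iv/D_iv) = (1077.4075/800)/(569/200) = 1.34676/2.845 = 0.4734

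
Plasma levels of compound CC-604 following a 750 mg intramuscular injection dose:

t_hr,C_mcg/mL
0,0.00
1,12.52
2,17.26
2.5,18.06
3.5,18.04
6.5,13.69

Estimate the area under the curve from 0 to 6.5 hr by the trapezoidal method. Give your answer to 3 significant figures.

AUC = 95.6 mcg/mL·hr

Trapezoidal AUC_0→6.5:
  [0→1]: (0.00+12.52)/2 × 1 = 6.26
  [1→2]: (12.52+17.26)/2 × 1 = 14.89
  [2→2.5]: (17.26+18.06)/2 × 0.5 = 8.83
  [2.5→3.5]: (18.06+18.04)/2 × 1 = 18.05
  [3.5→6.5]: (18.04+13.69)/2 × 3 = 47.595
  Sum = 95.625 mcg/mL·hr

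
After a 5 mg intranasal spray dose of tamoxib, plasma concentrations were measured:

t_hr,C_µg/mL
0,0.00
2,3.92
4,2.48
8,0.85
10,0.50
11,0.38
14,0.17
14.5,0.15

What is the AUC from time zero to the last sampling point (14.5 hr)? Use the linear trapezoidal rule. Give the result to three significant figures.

AUC = 19.7 µg/mL·hr

Trapezoidal AUC_0→14.5:
  [0→2]: (0.00+3.92)/2 × 2 = 3.92
  [2→4]: (3.92+2.48)/2 × 2 = 6.4
  [4→8]: (2.48+0.85)/2 × 4 = 6.66
  [8→10]: (0.85+0.50)/2 × 2 = 1.35
  [10→11]: (0.50+0.38)/2 × 1 = 0.44
  [11→14]: (0.38+0.17)/2 × 3 = 0.825
  [14→14.5]: (0.17+0.15)/2 × 0.5 = 0.08
  Sum = 19.675 µg/mL·hr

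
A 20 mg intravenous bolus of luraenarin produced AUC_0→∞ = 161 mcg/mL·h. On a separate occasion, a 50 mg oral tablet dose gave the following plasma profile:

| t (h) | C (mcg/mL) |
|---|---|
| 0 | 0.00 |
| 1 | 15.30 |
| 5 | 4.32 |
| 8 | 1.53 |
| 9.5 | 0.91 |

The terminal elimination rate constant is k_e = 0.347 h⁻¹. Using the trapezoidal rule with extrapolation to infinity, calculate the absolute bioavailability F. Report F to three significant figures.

Trapezoidal AUC_0→9.5 (oral tablet):
  [0→1]: (0.00+15.30)/2 × 1 = 7.65
  [1→5]: (15.30+4.32)/2 × 4 = 39.24
  [5→8]: (4.32+1.53)/2 × 3 = 8.775
  [8→9.5]: (1.53+0.91)/2 × 1.5 = 1.83
  Sum = 57.495 mcg/mL·h
Tail: C_last/k_e = 0.91/0.347 = 2.622
AUC_0→∞ (oral tablet) = 57.495 + 2.622 = 60.117 mcg/mL·h
F = (AUC_ev/D_ev)/(AUC_iv/D_iv) = (60.117/50)/(161/20) = 1.20234/8.05 = 0.1494

F = 0.149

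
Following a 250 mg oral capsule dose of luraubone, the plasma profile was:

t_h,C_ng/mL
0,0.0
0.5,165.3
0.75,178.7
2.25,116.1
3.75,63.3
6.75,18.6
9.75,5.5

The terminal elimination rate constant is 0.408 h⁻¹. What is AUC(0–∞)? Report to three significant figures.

AUC = 612 ng/mL·h

Trapezoidal AUC_0→9.75:
  [0→0.5]: (0.0+165.3)/2 × 0.5 = 41.325
  [0.5→0.75]: (165.3+178.7)/2 × 0.25 = 43.0
  [0.75→2.25]: (178.7+116.1)/2 × 1.5 = 221.1
  [2.25→3.75]: (116.1+63.3)/2 × 1.5 = 134.55
  [3.75→6.75]: (63.3+18.6)/2 × 3 = 122.85
  [6.75→9.75]: (18.6+5.5)/2 × 3 = 36.15
  Sum = 598.975 ng/mL·h
Extrapolated tail: C_last / k_e = 5.5 / 0.408 = 13.480
AUC_0→∞ = 598.975 + 13.480 = 612.455 ng/mL·h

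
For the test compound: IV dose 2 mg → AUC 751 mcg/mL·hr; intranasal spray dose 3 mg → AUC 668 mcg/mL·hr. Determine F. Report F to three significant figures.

F = (AUC_ev / D_ev) / (AUC_iv / D_iv)
  = (668/3) / (751/2)
  = 222.667 / 375.5 = 0.5930

F = 0.593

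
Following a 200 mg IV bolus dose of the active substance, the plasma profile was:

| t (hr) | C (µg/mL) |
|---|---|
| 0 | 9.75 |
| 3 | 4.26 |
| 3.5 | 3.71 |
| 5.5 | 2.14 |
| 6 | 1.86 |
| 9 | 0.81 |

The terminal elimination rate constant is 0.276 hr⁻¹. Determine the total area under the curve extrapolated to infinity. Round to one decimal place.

AUC = 36.8 µg/mL·hr

Trapezoidal AUC_0→9:
  [0→3]: (9.75+4.26)/2 × 3 = 21.015
  [3→3.5]: (4.26+3.71)/2 × 0.5 = 1.9925
  [3.5→5.5]: (3.71+2.14)/2 × 2 = 5.85
  [5.5→6]: (2.14+1.86)/2 × 0.5 = 1.0
  [6→9]: (1.86+0.81)/2 × 3 = 4.005
  Sum = 33.8625 µg/mL·hr
Extrapolated tail: C_last / k_e = 0.81 / 0.276 = 2.935
AUC_0→∞ = 33.8625 + 2.935 = 36.7975 µg/mL·hr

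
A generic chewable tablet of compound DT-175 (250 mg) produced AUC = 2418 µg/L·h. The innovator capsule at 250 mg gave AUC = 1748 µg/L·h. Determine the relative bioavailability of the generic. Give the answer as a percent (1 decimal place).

F_rel = 138.3%

F_rel = (AUC_test/D_test) / (AUC_ref/D_ref)
      = (2418/250) / (1748/250)
      = 9.672 / 6.992 = 1.3833 = 138.33%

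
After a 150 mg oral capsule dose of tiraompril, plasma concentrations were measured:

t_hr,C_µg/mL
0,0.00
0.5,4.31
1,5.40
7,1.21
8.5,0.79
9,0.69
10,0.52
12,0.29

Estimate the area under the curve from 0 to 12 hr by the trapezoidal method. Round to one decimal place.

AUC = 26.6 µg/mL·hr

Trapezoidal AUC_0→12:
  [0→0.5]: (0.00+4.31)/2 × 0.5 = 1.0775
  [0.5→1]: (4.31+5.40)/2 × 0.5 = 2.4275
  [1→7]: (5.40+1.21)/2 × 6 = 19.83
  [7→8.5]: (1.21+0.79)/2 × 1.5 = 1.5
  [8.5→9]: (0.79+0.69)/2 × 0.5 = 0.37
  [9→10]: (0.69+0.52)/2 × 1 = 0.605
  [10→12]: (0.52+0.29)/2 × 2 = 0.81
  Sum = 26.62 µg/mL·hr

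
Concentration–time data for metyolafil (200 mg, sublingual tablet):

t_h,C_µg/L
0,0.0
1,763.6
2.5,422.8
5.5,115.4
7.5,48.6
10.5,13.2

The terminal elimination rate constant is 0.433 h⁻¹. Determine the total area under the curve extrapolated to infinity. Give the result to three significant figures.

Trapezoidal AUC_0→10.5:
  [0→1]: (0.0+763.6)/2 × 1 = 381.8
  [1→2.5]: (763.6+422.8)/2 × 1.5 = 889.8
  [2.5→5.5]: (422.8+115.4)/2 × 3 = 807.3
  [5.5→7.5]: (115.4+48.6)/2 × 2 = 164.0
  [7.5→10.5]: (48.6+13.2)/2 × 3 = 92.7
  Sum = 2335.6 µg/L·h
Extrapolated tail: C_last / k_e = 13.2 / 0.433 = 30.485
AUC_0→∞ = 2335.6 + 30.485 = 2366.085 µg/L·h

AUC = 2370 µg/L·h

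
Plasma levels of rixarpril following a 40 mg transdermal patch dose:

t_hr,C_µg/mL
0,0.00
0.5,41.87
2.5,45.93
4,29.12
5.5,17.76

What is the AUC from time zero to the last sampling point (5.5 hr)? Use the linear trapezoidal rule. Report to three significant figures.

Trapezoidal AUC_0→5.5:
  [0→0.5]: (0.00+41.87)/2 × 0.5 = 10.4675
  [0.5→2.5]: (41.87+45.93)/2 × 2 = 87.8
  [2.5→4]: (45.93+29.12)/2 × 1.5 = 56.2875
  [4→5.5]: (29.12+17.76)/2 × 1.5 = 35.16
  Sum = 189.715 µg/mL·hr

AUC = 190 µg/mL·hr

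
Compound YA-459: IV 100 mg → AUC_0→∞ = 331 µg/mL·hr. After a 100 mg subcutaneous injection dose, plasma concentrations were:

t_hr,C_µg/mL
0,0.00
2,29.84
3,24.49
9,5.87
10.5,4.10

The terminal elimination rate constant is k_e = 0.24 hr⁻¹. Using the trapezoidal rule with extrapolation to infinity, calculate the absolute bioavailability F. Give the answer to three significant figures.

Trapezoidal AUC_0→10.5 (subcutaneous injection):
  [0→2]: (0.00+29.84)/2 × 2 = 29.84
  [2→3]: (29.84+24.49)/2 × 1 = 27.165
  [3→9]: (24.49+5.87)/2 × 6 = 91.08
  [9→10.5]: (5.87+4.10)/2 × 1.5 = 7.4775
  Sum = 155.5625 µg/mL·hr
Tail: C_last/k_e = 4.10/0.24 = 17.083
AUC_0→∞ (subcutaneous injection) = 155.5625 + 17.083 = 172.6455 µg/mL·hr
F = (AUC_ev/D_ev)/(AUC_iv/D_iv) = (172.6455/100)/(331/100) = 1.726455/3.31 = 0.5216

F = 0.522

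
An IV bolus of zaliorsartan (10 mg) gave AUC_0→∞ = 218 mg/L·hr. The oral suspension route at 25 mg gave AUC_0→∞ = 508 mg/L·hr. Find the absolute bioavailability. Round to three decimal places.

F = 0.932

F = (AUC_ev / D_ev) / (AUC_iv / D_iv)
  = (508/25) / (218/10)
  = 20.32 / 21.8 = 0.9321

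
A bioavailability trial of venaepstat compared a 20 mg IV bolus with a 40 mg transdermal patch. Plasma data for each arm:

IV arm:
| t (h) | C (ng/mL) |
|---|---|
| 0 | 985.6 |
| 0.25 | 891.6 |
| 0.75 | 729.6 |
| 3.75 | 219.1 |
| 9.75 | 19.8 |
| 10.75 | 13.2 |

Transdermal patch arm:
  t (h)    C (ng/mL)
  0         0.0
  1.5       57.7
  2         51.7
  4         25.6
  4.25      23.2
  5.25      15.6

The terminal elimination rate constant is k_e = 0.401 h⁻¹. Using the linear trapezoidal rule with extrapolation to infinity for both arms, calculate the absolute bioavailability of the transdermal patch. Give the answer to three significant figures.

F = 0.0375

Trapezoidal AUC_0→10.75 (IV):
  [0→0.25]: (985.6+891.6)/2 × 0.25 = 234.65
  [0.25→0.75]: (891.6+729.6)/2 × 0.5 = 405.3
  [0.75→3.75]: (729.6+219.1)/2 × 3 = 1423.05
  [3.75→9.75]: (219.1+19.8)/2 × 6 = 716.7
  [9.75→10.75]: (19.8+13.2)/2 × 1 = 16.5
  Sum = 2796.2 ng/mL·h
IV tail: 13.2/0.401 = 32.918; AUC_iv,0→∞ = 2796.2 + 32.918 = 2829.118 ng/mL·h
Trapezoidal AUC_0→5.25 (transdermal patch):
  [0→1.5]: (0.0+57.7)/2 × 1.5 = 43.275
  [1.5→2]: (57.7+51.7)/2 × 0.5 = 27.35
  [2→4]: (51.7+25.6)/2 × 2 = 77.3
  [4→4.25]: (25.6+23.2)/2 × 0.25 = 6.1
  [4.25→5.25]: (23.2+15.6)/2 × 1 = 19.4
  Sum = 173.425 ng/mL·h
transdermal patch tail: 15.6/0.401 = 38.903; AUC_ev,0→∞ = 173.425 + 38.903 = 212.328 ng/mL·h
F = (AUC_ev/D_ev)/(AUC_iv/D_iv) = (212.328/40)/(2829.118/20) = 5.3082/141.4559 = 0.0375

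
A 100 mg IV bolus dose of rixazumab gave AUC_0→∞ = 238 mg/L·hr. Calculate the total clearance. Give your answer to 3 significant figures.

CL = Dose_iv / AUC_0→∞
   = 100 / 238 = 0.420168 L/hr

CL = 0.420 L/hr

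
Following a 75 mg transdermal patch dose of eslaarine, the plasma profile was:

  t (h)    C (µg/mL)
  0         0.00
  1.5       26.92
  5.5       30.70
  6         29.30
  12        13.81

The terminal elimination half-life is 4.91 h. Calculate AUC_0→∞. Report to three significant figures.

AUC = 378 µg/mL·h

Trapezoidal AUC_0→12:
  [0→1.5]: (0.00+26.92)/2 × 1.5 = 20.19
  [1.5→5.5]: (26.92+30.70)/2 × 4 = 115.24
  [5.5→6]: (30.70+29.30)/2 × 0.5 = 15.0
  [6→12]: (29.30+13.81)/2 × 6 = 129.33
  Sum = 279.76 µg/mL·h
k_e = ln2 / t½ = 0.693147 / 4.91 = 0.1412 h^-1
Extrapolated tail: C_last / k_e = 13.81 / 0.1412 = 97.805
AUC_0→∞ = 279.76 + 97.805 = 377.565 µg/mL·h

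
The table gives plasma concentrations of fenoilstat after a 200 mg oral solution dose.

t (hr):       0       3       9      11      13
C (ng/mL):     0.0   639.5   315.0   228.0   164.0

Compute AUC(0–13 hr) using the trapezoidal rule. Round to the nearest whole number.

AUC = 4758 ng/mL·hr

Trapezoidal AUC_0→13:
  [0→3]: (0.0+639.5)/2 × 3 = 959.25
  [3→9]: (639.5+315.0)/2 × 6 = 2863.5
  [9→11]: (315.0+228.0)/2 × 2 = 543.0
  [11→13]: (228.0+164.0)/2 × 2 = 392.0
  Sum = 4757.75 ng/mL·hr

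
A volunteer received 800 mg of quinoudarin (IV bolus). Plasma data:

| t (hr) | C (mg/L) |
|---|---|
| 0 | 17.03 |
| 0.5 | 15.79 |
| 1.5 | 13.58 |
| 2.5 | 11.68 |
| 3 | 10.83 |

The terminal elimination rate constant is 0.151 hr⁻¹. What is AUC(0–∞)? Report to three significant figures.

AUC = 113 mg/L·hr

Trapezoidal AUC_0→3:
  [0→0.5]: (17.03+15.79)/2 × 0.5 = 8.205
  [0.5→1.5]: (15.79+13.58)/2 × 1 = 14.685
  [1.5→2.5]: (13.58+11.68)/2 × 1 = 12.63
  [2.5→3]: (11.68+10.83)/2 × 0.5 = 5.6275
  Sum = 41.1475 mg/L·hr
Extrapolated tail: C_last / k_e = 10.83 / 0.151 = 71.722
AUC_0→∞ = 41.1475 + 71.722 = 112.8695 mg/L·hr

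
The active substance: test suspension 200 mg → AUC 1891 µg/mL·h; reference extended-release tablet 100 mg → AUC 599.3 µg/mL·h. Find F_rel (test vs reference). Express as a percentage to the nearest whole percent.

F_rel = (AUC_test/D_test) / (AUC_ref/D_ref)
      = (1891/200) / (599.3/100)
      = 9.455 / 5.993 = 1.5777 = 157.77%

F_rel = 158%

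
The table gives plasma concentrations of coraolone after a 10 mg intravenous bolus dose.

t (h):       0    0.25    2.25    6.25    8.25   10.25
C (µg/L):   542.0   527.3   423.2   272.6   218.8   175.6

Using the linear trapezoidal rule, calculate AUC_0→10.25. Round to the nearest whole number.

Trapezoidal AUC_0→10.25:
  [0→0.25]: (542.0+527.3)/2 × 0.25 = 133.6625
  [0.25→2.25]: (527.3+423.2)/2 × 2 = 950.5
  [2.25→6.25]: (423.2+272.6)/2 × 4 = 1391.6
  [6.25→8.25]: (272.6+218.8)/2 × 2 = 491.4
  [8.25→10.25]: (218.8+175.6)/2 × 2 = 394.4
  Sum = 3361.5625 µg/L·h

AUC = 3362 µg/L·h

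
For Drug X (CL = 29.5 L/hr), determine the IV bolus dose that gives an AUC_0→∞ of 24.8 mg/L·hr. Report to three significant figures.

Dose = 732 mg

Dose_iv = CL × AUC_0→∞
     = 29.5 × 24.8 = 731.6 mg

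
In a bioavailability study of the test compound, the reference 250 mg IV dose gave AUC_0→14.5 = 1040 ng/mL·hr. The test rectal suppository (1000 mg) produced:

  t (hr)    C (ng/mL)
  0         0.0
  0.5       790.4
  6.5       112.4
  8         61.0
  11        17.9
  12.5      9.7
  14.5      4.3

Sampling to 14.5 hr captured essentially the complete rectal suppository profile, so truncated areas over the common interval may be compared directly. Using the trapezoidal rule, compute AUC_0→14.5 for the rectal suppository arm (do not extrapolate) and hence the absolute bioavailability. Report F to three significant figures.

Trapezoidal AUC_0→14.5 (rectal suppository):
  [0→0.5]: (0.0+790.4)/2 × 0.5 = 197.6
  [0.5→6.5]: (790.4+112.4)/2 × 6 = 2708.4
  [6.5→8]: (112.4+61.0)/2 × 1.5 = 130.05
  [8→11]: (61.0+17.9)/2 × 3 = 118.35
  [11→12.5]: (17.9+9.7)/2 × 1.5 = 20.7
  [12.5→14.5]: (9.7+4.3)/2 × 2 = 14.0
  Sum = 3189.1 ng/mL·hr
F = (AUC_ev/D_ev)/(AUC_iv/D_iv) = (3189.1/1000)/(1040/250) = 3.1891/4.16 = 0.7666

F = 0.767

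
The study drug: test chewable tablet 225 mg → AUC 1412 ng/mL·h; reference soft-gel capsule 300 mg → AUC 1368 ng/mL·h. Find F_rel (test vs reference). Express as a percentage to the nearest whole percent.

F_rel = (AUC_test/D_test) / (AUC_ref/D_ref)
      = (1412/225) / (1368/300)
      = 6.27556 / 4.56 = 1.3762 = 137.62%

F_rel = 138%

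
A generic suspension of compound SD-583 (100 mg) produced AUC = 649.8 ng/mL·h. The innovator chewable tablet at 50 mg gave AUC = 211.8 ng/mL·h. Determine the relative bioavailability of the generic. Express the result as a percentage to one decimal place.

F_rel = (AUC_test/D_test) / (AUC_ref/D_ref)
      = (649.8/100) / (211.8/50)
      = 6.498 / 4.236 = 1.5340 = 153.40%

F_rel = 153.4%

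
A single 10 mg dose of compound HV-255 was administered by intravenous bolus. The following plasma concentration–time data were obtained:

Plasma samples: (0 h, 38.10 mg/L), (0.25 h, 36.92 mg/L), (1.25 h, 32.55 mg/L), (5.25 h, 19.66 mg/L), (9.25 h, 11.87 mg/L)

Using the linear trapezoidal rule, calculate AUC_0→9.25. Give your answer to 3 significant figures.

Trapezoidal AUC_0→9.25:
  [0→0.25]: (38.10+36.92)/2 × 0.25 = 9.3775
  [0.25→1.25]: (36.92+32.55)/2 × 1 = 34.735
  [1.25→5.25]: (32.55+19.66)/2 × 4 = 104.42
  [5.25→9.25]: (19.66+11.87)/2 × 4 = 63.06
  Sum = 211.5925 mg/L·h

AUC = 212 mg/L·h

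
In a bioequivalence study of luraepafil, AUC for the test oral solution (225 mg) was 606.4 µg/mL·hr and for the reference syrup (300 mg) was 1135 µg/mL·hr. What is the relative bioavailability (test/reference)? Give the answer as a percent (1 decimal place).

F_rel = 71.2%

F_rel = (AUC_test/D_test) / (AUC_ref/D_ref)
      = (606.4/225) / (1135/300)
      = 2.69511 / 3.78333 = 0.7124 = 71.24%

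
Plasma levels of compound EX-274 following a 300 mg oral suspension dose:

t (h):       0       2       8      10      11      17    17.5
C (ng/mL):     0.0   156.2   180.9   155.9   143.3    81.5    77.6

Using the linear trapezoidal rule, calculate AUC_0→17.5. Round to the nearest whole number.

Trapezoidal AUC_0→17.5:
  [0→2]: (0.0+156.2)/2 × 2 = 156.2
  [2→8]: (156.2+180.9)/2 × 6 = 1011.3
  [8→10]: (180.9+155.9)/2 × 2 = 336.8
  [10→11]: (155.9+143.3)/2 × 1 = 149.6
  [11→17]: (143.3+81.5)/2 × 6 = 674.4
  [17→17.5]: (81.5+77.6)/2 × 0.5 = 39.775
  Sum = 2368.075 ng/mL·h

AUC = 2368 ng/mL·h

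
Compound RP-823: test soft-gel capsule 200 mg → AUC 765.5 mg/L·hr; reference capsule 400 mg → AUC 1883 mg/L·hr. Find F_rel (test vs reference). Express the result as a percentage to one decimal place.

F_rel = 81.3%

F_rel = (AUC_test/D_test) / (AUC_ref/D_ref)
      = (765.5/200) / (1883/400)
      = 3.8275 / 4.7075 = 0.8131 = 81.31%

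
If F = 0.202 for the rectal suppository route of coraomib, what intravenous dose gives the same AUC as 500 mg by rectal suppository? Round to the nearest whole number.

Systemic exposure from an extravascular dose = F × D_ev, so the equivalent IV dose is F × D_ev.
D_iv = F × D_ev = 0.202 × 500 = 101 mg

D_iv = 101 mg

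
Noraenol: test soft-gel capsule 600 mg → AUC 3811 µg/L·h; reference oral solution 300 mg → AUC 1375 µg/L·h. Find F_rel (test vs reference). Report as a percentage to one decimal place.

F_rel = 138.6%

F_rel = (AUC_test/D_test) / (AUC_ref/D_ref)
      = (3811/600) / (1375/300)
      = 6.35167 / 4.58333 = 1.3858 = 138.58%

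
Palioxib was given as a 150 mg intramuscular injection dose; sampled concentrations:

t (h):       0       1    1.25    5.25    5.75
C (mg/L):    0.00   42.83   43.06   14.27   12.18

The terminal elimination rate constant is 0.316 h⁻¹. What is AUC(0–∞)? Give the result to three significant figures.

AUC = 192 mg/L·h

Trapezoidal AUC_0→5.75:
  [0→1]: (0.00+42.83)/2 × 1 = 21.415
  [1→1.25]: (42.83+43.06)/2 × 0.25 = 10.73625
  [1.25→5.25]: (43.06+14.27)/2 × 4 = 114.66
  [5.25→5.75]: (14.27+12.18)/2 × 0.5 = 6.6125
  Sum = 153.42375 mg/L·h
Extrapolated tail: C_last / k_e = 12.18 / 0.316 = 38.544
AUC_0→∞ = 153.42375 + 38.544 = 191.96775 mg/L·h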